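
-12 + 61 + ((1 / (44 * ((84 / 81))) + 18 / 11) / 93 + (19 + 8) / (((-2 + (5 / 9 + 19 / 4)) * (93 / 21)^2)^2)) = 16120047979367 / 328817805008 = 49.02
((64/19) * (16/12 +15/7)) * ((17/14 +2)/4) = 8760/931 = 9.41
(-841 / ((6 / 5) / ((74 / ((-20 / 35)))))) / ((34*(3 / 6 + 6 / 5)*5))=1089095 / 3468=314.04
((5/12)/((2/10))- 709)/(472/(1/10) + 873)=-499/3948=-0.13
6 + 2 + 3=11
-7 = -7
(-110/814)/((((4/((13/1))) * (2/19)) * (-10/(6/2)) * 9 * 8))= 0.02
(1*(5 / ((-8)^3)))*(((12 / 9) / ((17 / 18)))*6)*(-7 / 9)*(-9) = -315 / 544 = -0.58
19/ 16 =1.19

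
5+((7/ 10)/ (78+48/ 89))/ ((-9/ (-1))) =3146123/ 629100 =5.00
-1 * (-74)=74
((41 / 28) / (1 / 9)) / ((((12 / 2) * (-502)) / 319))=-1.40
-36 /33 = -12 /11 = -1.09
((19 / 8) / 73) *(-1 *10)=-95 / 292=-0.33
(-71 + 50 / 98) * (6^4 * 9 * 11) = -443162016 / 49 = -9044122.78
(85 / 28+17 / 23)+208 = 136383 / 644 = 211.77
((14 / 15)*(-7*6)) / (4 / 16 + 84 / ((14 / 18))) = -784 / 2165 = -0.36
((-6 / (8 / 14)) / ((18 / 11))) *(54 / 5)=-693 / 10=-69.30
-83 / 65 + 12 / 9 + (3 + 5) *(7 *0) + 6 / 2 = 596 / 195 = 3.06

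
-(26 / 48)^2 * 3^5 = -4563 / 64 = -71.30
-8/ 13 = -0.62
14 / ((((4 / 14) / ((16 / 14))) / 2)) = 112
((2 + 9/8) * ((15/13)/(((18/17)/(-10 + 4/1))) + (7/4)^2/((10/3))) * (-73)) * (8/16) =4266485/6656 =641.00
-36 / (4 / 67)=-603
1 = 1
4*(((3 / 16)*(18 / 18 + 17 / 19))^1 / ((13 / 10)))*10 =2700 / 247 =10.93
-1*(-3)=3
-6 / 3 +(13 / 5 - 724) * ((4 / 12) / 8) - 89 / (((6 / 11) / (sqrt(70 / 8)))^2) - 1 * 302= -2125097 / 720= -2951.52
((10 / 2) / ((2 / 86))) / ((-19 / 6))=-1290 / 19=-67.89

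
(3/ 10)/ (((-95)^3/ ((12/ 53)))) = -18/ 227204375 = -0.00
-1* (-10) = 10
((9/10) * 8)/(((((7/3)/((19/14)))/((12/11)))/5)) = 12312/539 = 22.84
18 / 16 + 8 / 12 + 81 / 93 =1981 / 744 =2.66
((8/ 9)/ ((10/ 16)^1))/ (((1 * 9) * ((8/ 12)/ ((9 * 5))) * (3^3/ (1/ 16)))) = 2/ 81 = 0.02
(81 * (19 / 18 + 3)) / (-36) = -73 / 8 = -9.12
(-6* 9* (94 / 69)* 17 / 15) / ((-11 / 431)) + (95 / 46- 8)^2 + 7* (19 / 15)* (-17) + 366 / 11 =1111837217 / 349140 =3184.50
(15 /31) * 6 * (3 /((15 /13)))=234 /31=7.55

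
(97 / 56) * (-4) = -97 / 14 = -6.93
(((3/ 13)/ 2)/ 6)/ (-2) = -1/ 104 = -0.01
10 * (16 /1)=160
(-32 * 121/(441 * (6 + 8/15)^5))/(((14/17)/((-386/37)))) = 33496959375/3584893385059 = 0.01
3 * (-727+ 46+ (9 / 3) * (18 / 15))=-10161 / 5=-2032.20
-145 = -145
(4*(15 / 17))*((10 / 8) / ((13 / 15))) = 1125 / 221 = 5.09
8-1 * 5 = 3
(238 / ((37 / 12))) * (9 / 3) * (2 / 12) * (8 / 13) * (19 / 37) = 217056 / 17797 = 12.20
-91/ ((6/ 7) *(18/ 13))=-8281/ 108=-76.68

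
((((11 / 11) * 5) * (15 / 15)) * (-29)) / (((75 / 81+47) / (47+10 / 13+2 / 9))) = -2442525 / 16822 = -145.20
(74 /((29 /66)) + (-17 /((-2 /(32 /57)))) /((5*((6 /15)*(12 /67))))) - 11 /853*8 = 768309386 /4230027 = 181.63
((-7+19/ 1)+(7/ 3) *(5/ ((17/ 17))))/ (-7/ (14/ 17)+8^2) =142/ 333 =0.43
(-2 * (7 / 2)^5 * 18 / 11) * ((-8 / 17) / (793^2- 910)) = 16807 / 13047177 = 0.00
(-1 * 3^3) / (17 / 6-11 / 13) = -2106 / 155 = -13.59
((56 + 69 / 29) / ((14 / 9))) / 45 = 1693 / 2030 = 0.83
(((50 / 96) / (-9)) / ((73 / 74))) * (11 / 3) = -10175 / 47304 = -0.22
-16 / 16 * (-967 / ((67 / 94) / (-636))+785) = -57863723 / 67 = -863637.66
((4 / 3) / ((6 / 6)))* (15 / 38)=0.53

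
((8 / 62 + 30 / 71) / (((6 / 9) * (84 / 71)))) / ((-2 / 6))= -1821 / 868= -2.10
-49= -49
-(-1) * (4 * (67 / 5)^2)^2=322417936 / 625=515868.70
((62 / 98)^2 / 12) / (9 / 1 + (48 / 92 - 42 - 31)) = -22103 / 42065520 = -0.00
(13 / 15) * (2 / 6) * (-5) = -13 / 9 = -1.44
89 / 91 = 0.98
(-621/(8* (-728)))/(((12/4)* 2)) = 207/11648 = 0.02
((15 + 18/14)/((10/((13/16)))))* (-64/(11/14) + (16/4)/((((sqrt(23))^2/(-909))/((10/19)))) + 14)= -14122173/70840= -199.35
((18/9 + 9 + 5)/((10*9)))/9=8/405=0.02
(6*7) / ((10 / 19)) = 399 / 5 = 79.80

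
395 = 395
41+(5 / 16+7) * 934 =6870.88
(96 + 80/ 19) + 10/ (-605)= 230346/ 2299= 100.19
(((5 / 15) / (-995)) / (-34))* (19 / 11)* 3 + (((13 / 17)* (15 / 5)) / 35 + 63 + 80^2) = 3367140841 / 520982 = 6463.07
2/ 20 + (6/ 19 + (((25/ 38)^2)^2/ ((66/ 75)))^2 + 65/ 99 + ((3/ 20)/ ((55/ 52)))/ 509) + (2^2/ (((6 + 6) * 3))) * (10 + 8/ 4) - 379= -90747695051940483715891/ 240998553016047129600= -376.55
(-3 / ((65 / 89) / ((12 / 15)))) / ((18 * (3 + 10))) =-178 / 12675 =-0.01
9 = 9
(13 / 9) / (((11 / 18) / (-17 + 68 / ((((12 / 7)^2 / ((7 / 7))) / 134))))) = 721565 / 99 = 7288.54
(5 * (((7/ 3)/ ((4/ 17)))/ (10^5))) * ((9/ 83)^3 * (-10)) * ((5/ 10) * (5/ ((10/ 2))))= -28917/ 9148592000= -0.00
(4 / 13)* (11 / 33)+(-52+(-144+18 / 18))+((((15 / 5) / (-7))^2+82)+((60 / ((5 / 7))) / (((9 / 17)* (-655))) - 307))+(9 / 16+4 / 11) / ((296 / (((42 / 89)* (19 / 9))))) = -406205398382593 / 967264217920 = -419.95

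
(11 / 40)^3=1331 / 64000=0.02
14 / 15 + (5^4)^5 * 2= 190734863281250.93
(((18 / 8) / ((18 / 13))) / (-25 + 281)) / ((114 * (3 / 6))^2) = 13 / 6653952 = 0.00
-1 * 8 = -8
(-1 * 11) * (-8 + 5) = 33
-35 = -35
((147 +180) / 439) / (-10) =-327 / 4390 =-0.07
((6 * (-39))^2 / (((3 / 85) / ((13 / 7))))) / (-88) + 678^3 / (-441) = -797144421 / 1078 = -739466.07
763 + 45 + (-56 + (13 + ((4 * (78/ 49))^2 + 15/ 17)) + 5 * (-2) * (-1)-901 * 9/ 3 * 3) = -297661015/ 40817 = -7292.57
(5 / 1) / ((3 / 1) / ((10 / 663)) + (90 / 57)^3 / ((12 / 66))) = 0.02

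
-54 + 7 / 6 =-317 / 6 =-52.83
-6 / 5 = -1.20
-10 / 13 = -0.77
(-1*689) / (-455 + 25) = 689 / 430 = 1.60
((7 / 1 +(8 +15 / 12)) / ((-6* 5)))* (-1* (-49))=-637 / 24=-26.54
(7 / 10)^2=49 / 100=0.49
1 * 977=977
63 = 63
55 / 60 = 11 / 12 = 0.92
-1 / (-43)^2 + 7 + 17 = 44375 / 1849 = 24.00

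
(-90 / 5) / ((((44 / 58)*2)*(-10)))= 261 / 220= 1.19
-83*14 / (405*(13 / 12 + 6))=-4648 / 11475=-0.41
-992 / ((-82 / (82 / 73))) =992 / 73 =13.59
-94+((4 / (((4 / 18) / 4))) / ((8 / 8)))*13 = 842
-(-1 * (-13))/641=-13/641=-0.02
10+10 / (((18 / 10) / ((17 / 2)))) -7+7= 515 / 9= 57.22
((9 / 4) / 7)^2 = 81 / 784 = 0.10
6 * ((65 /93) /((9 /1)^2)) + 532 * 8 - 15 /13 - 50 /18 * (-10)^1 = 139799383 /32643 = 4282.68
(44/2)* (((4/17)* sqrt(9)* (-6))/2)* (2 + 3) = -3960/17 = -232.94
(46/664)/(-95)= -23/31540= -0.00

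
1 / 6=0.17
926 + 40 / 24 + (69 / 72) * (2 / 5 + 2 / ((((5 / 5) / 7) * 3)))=83927 / 90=932.52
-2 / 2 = -1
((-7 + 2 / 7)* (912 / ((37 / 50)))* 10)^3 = -566615968257357.74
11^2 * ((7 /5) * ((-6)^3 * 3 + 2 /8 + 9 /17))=-37277317 /340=-109639.17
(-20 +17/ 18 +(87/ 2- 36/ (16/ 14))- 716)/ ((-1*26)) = 13015/ 468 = 27.81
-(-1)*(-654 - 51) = -705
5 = 5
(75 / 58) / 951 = 25 / 18386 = 0.00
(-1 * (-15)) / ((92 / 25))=4.08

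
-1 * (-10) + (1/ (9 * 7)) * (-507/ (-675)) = 141919/ 14175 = 10.01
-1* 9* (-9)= 81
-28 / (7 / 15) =-60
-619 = -619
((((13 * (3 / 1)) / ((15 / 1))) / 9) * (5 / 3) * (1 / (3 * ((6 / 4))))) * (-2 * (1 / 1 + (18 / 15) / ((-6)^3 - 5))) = -4396 / 20655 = -0.21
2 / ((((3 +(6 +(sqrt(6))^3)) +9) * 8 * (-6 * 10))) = -1 / 1440 +sqrt(6) / 4320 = -0.00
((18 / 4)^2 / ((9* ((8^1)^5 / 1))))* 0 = 0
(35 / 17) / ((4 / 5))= 175 / 68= 2.57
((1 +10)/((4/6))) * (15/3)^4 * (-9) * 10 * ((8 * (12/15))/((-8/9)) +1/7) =45849375/7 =6549910.71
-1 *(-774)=774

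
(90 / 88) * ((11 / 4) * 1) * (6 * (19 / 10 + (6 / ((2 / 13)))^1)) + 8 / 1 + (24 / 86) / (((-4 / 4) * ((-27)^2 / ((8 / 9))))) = 1050531499 / 1504656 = 698.19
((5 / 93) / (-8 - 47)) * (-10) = 10 / 1023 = 0.01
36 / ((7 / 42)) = 216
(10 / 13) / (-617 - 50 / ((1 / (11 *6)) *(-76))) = -95 / 70837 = -0.00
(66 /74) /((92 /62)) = 1023 /1702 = 0.60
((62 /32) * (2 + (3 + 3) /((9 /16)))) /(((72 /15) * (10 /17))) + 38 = 53789 /1152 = 46.69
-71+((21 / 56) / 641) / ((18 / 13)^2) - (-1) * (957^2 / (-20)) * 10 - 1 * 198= -253758556775 / 553824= -458193.50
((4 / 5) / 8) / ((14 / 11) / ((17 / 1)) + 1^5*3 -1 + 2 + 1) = 187 / 9490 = 0.02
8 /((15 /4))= 32 /15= 2.13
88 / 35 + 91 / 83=3.61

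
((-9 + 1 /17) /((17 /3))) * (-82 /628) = 9348 /45373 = 0.21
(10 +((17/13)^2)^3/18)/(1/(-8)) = -3571852756/43441281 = -82.22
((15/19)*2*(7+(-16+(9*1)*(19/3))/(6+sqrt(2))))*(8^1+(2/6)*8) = 77440/323 - 6560*sqrt(2)/323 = 211.03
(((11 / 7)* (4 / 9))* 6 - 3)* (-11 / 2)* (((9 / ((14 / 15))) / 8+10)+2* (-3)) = -160325 / 4704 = -34.08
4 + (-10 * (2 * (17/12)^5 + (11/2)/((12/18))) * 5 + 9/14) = -426078815/435456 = -978.47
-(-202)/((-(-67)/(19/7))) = 3838/469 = 8.18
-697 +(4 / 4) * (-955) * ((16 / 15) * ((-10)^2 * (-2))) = 609109 / 3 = 203036.33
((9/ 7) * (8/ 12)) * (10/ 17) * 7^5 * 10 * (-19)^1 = -27371400/ 17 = -1610082.35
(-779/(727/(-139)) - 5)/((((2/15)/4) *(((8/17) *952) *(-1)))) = -784845/81424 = -9.64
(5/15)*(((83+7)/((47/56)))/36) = 140/141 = 0.99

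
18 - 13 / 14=239 / 14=17.07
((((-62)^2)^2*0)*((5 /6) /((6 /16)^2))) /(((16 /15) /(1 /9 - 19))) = 0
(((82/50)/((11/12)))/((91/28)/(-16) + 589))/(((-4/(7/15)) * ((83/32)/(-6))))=1175552/1433524125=0.00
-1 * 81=-81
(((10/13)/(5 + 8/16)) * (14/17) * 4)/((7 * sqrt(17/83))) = 160 * sqrt(1411)/41327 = 0.15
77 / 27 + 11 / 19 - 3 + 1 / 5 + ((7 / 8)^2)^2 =12785893 / 10506240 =1.22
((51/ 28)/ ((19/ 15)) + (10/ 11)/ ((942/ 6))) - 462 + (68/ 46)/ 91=-126515142839/ 274710436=-460.54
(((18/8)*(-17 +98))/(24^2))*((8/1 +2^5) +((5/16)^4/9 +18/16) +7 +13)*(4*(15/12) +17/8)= 18495505521/134217728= 137.80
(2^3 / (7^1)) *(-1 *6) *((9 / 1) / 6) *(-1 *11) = 792 / 7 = 113.14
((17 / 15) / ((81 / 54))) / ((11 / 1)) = 34 / 495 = 0.07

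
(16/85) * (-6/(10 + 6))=-6/85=-0.07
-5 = -5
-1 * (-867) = 867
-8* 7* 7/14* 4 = -112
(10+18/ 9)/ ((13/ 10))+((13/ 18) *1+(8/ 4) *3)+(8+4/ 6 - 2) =5293/ 234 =22.62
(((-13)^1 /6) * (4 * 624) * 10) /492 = -13520 /123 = -109.92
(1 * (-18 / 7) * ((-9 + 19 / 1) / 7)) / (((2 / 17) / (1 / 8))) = -765 / 196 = -3.90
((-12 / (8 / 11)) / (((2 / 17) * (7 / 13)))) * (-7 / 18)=2431 / 24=101.29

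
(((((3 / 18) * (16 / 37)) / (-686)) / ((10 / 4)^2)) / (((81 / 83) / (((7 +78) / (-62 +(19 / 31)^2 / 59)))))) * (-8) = -10240292992 / 54199416325005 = -0.00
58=58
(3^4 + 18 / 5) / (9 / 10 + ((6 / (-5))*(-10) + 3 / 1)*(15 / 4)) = 188 / 127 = 1.48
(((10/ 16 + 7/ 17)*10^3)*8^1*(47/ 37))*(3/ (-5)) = -3976200/ 629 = -6321.46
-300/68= -75/17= -4.41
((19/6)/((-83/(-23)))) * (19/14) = 1.19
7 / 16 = 0.44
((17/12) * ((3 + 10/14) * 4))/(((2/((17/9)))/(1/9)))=3757/1701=2.21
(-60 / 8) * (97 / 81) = -485 / 54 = -8.98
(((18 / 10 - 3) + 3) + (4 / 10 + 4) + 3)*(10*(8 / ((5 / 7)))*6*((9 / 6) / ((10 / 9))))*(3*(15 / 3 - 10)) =-125193.60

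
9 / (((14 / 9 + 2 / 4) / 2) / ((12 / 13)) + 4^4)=3888 / 111073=0.04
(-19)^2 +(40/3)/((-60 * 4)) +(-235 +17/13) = 127.25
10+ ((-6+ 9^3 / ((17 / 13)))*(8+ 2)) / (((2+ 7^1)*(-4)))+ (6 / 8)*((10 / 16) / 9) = -77865 / 544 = -143.13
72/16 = 4.50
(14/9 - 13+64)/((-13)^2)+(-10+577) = 862880/1521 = 567.31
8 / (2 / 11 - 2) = -22 / 5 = -4.40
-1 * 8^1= -8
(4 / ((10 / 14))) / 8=7 / 10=0.70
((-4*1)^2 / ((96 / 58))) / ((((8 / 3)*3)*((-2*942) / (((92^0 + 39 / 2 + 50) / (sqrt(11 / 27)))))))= -1363*sqrt(33) / 110528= -0.07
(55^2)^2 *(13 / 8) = 118958125 / 8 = 14869765.62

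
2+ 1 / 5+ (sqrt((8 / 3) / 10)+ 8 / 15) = 2 * sqrt(15) / 15+ 41 / 15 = 3.25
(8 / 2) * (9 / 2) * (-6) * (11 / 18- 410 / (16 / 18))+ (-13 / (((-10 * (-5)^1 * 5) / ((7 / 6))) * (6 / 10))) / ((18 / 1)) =49748.99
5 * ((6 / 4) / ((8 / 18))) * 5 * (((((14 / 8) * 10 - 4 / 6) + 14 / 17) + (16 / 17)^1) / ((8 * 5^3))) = 17073 / 10880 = 1.57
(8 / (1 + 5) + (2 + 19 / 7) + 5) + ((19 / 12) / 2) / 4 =2519 / 224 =11.25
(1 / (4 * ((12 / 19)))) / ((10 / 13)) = 247 / 480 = 0.51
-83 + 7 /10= -823 /10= -82.30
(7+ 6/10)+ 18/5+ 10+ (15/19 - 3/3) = 1994/95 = 20.99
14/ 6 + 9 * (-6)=-155/ 3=-51.67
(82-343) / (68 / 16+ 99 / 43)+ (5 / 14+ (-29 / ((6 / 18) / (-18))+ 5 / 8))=13768775 / 9016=1527.15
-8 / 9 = -0.89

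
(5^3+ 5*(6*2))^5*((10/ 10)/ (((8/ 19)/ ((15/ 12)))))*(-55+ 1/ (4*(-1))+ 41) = -1173429772359375/ 128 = -9167420096557.62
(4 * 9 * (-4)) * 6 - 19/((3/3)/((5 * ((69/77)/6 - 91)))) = 1196089/154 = 7766.81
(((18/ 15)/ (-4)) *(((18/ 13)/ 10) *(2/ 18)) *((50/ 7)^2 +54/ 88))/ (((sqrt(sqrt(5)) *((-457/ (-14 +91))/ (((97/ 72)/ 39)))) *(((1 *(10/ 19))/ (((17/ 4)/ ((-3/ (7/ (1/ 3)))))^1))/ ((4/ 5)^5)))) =-6975721826 *5^(3/ 4)/ 1357611328125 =-0.02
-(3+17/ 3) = -26/ 3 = -8.67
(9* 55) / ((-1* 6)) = -165 / 2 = -82.50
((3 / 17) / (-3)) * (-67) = 67 / 17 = 3.94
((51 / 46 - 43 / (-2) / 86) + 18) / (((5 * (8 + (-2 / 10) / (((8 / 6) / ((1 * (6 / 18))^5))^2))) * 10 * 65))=1797714 / 2414447425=0.00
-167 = -167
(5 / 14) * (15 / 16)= 75 / 224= 0.33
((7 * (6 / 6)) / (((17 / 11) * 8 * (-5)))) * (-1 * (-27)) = -2079 / 680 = -3.06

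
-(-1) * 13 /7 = 13 /7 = 1.86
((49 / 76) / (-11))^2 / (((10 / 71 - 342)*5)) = -170471 / 84818018560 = -0.00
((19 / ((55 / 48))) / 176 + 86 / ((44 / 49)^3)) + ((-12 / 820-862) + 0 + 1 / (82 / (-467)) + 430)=-2783902897 / 8731360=-318.84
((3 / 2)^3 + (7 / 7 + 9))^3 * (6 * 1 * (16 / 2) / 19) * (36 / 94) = 33076161 / 14288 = 2314.96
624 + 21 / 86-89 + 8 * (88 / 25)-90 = 1017819 / 2150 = 473.40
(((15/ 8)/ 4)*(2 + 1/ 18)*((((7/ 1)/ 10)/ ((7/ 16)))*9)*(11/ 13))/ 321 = 407/ 11128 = 0.04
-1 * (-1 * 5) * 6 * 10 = 300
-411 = -411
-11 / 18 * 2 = -11 / 9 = -1.22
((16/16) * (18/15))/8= 0.15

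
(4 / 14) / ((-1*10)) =-1 / 35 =-0.03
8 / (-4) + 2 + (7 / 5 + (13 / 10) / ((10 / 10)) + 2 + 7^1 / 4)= 129 / 20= 6.45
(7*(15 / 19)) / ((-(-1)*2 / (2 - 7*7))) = -4935 / 38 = -129.87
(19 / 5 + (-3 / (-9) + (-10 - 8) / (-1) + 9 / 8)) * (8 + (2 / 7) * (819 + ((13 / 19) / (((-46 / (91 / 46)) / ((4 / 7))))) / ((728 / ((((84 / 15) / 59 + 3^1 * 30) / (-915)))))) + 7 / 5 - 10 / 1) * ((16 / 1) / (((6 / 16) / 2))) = 2771144234163627152 / 5982200665875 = 463231.57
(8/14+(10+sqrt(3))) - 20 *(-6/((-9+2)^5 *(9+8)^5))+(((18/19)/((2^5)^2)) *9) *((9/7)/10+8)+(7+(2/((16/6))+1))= sqrt(3)+45010751587718713/2321444840350720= 21.12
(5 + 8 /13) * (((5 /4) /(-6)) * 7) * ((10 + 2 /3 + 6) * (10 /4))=-319375 /936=-341.21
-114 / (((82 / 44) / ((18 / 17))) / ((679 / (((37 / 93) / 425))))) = -71267704200 / 1517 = -46979369.94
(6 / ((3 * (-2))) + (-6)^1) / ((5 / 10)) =-14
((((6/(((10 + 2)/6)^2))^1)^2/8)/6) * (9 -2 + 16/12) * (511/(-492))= -12775/31488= -0.41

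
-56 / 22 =-28 / 11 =-2.55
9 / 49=0.18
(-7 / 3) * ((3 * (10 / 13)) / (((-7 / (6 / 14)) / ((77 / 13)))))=330 / 169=1.95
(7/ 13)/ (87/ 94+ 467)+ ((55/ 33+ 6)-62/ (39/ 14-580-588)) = 216061846277/ 27983564895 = 7.72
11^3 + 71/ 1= 1402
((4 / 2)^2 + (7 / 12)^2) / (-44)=-625 / 6336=-0.10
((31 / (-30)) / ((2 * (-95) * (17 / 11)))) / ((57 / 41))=13981 / 5523300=0.00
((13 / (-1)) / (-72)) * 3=13 / 24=0.54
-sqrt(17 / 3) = -sqrt(51) / 3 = -2.38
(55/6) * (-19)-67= -241.17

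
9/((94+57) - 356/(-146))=657/11201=0.06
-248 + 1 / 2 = -495 / 2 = -247.50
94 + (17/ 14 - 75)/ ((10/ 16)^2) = -16606/ 175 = -94.89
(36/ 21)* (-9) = -108/ 7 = -15.43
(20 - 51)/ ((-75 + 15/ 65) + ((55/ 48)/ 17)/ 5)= 328848/ 793009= 0.41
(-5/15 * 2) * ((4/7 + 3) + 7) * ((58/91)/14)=-4292/13377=-0.32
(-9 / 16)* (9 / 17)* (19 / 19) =-81 / 272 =-0.30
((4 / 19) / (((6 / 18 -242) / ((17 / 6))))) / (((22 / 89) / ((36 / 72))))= -1513 / 303050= -0.00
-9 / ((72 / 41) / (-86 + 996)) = -4663.75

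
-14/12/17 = -7/102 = -0.07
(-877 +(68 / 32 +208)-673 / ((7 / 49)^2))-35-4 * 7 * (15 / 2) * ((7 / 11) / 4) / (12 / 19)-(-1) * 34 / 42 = -15583705 / 462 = -33730.96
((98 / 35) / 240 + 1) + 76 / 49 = 2.56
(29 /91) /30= 29 /2730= 0.01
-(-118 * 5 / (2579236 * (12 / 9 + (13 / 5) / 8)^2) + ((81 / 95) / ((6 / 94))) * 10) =-64807995752442 / 485166542971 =-133.58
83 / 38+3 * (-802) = -91345 / 38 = -2403.82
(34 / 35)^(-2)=1225 / 1156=1.06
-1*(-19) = 19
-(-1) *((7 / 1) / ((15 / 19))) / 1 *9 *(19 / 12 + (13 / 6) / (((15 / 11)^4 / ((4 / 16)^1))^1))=281173039 / 2025000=138.85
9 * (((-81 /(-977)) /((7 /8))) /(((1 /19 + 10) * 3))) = 36936 /1306249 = 0.03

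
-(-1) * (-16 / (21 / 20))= -15.24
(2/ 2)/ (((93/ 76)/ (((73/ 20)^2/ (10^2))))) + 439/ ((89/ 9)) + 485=43826891339/ 82770000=529.50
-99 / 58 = -1.71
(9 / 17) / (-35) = -9 / 595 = -0.02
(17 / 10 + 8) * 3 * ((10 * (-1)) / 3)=-97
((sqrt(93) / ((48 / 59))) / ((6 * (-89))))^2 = 107911 / 218999808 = 0.00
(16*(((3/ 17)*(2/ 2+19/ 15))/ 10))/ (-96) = -1/ 150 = -0.01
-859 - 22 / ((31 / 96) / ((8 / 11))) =-908.55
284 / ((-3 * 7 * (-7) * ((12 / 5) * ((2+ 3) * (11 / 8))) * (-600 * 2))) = -71 / 727650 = -0.00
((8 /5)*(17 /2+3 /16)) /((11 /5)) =139 /22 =6.32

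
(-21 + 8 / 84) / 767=-439 / 16107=-0.03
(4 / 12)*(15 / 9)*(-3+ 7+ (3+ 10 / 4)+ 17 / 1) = 265 / 18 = 14.72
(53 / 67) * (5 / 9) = 265 / 603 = 0.44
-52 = -52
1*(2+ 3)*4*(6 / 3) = 40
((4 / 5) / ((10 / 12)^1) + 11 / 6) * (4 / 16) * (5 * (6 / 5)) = 419 / 100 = 4.19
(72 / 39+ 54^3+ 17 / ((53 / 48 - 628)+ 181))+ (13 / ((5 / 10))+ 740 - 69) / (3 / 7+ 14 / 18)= 196589150217 / 1243892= 158043.58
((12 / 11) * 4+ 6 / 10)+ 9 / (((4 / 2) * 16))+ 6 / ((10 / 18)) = 28239 / 1760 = 16.04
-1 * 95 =-95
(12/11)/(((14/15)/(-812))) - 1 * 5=-954.09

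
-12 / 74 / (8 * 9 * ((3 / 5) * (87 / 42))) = -35 / 19314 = -0.00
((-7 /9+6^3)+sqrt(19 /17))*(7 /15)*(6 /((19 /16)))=224*sqrt(323) /1615+433888 /855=509.96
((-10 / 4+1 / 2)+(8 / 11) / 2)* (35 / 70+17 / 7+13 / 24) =-159 / 28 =-5.68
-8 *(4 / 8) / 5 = -0.80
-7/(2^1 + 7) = -7/9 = -0.78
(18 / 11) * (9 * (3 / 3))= 162 / 11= 14.73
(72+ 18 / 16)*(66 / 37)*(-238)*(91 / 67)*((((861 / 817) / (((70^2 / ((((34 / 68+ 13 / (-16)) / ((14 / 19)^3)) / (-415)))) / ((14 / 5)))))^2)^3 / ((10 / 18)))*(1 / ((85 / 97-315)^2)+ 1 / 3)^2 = -512494837078412474287857027974878922457539585609211 / 28651769723742265041761630793096978461273387786611772536913920000000000000000000000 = -0.00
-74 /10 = -37 /5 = -7.40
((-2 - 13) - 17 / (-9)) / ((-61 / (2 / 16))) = 59 / 2196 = 0.03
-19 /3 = -6.33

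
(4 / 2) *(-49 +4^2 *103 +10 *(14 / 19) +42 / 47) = 2870570 / 893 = 3214.52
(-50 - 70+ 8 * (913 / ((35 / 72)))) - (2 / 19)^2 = 188329228 / 12635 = 14905.36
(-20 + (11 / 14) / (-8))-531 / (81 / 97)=-661235 / 1008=-655.99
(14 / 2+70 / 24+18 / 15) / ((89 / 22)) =7337 / 2670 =2.75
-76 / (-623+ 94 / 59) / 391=4484 / 14335233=0.00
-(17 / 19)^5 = -1419857 / 2476099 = -0.57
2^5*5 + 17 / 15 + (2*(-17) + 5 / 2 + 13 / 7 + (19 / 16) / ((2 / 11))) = 138.02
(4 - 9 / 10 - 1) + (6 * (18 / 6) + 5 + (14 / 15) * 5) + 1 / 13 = 11639 / 390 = 29.84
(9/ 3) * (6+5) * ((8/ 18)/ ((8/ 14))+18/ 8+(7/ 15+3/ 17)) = 123563/ 1020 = 121.14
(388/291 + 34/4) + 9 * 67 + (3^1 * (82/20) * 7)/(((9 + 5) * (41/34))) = 9269/15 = 617.93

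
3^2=9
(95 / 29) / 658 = 95 / 19082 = 0.00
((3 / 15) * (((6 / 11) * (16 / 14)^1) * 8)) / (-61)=-384 / 23485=-0.02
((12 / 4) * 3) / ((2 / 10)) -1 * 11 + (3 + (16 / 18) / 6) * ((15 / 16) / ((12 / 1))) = 59177 / 1728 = 34.25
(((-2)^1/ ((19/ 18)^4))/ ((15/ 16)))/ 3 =-373248/ 651605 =-0.57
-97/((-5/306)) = 29682/5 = 5936.40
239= 239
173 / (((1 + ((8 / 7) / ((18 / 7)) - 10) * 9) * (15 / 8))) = -1384 / 1275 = -1.09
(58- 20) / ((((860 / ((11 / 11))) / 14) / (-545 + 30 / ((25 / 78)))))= -300181 / 1075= -279.24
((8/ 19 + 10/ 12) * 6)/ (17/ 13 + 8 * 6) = 1859/ 12179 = 0.15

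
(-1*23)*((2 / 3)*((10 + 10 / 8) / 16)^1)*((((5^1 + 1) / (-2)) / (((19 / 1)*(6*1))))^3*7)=2415 / 1755904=0.00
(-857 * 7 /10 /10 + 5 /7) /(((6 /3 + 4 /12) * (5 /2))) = -10.16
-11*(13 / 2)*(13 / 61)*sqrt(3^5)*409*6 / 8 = -20528937*sqrt(3) / 488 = -72863.04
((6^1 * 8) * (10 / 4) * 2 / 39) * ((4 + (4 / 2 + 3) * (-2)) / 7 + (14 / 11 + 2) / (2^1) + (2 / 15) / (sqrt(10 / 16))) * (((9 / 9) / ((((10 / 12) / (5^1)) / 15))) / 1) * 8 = 3072 * sqrt(10) / 13 + 3456000 / 1001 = 4199.82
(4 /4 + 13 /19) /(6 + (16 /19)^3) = 5776 /22625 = 0.26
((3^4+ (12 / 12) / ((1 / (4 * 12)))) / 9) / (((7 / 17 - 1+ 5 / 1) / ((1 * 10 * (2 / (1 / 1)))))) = 2924 / 45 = 64.98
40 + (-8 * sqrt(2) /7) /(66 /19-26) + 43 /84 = 38 * sqrt(2) /749 + 3403 /84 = 40.58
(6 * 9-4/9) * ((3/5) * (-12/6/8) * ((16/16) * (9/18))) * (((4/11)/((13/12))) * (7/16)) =-1687/2860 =-0.59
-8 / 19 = -0.42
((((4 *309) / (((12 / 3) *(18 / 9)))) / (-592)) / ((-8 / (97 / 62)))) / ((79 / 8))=29973 / 5799232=0.01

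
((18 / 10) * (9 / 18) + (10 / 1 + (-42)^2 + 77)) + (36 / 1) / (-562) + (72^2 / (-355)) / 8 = 369095613 / 199510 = 1850.01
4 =4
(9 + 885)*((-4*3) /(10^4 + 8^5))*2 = -149 /297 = -0.50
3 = 3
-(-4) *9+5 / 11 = 401 / 11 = 36.45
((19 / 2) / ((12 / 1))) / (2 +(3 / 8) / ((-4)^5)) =19456 / 49143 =0.40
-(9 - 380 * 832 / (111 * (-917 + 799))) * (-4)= 868084 / 6549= 132.55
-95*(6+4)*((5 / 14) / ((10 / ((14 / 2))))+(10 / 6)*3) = -9975 / 2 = -4987.50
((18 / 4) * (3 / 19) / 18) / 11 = 3 / 836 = 0.00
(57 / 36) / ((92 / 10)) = 0.17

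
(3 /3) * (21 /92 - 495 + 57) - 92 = -48739 /92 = -529.77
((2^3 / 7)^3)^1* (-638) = -952.35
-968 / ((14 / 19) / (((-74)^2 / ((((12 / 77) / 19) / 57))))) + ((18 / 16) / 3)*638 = -199968821459 / 4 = -49992205364.75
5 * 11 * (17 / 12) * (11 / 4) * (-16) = -10285 / 3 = -3428.33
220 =220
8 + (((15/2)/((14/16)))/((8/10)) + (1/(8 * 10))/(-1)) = 10473/560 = 18.70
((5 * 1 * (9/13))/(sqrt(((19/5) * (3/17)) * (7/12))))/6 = 15 * sqrt(11305)/1729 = 0.92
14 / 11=1.27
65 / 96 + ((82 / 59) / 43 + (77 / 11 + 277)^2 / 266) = 9844944397 / 32392416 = 303.93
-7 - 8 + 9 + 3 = -3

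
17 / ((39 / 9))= 51 / 13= 3.92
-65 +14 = -51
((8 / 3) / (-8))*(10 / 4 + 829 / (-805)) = -789 / 1610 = -0.49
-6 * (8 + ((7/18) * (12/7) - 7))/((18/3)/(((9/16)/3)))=-0.31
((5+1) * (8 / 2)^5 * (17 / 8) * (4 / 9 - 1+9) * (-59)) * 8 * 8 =-1248919552 / 3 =-416306517.33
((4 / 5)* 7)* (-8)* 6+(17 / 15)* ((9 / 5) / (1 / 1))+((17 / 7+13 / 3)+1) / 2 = -276023 / 1050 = -262.88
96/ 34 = 2.82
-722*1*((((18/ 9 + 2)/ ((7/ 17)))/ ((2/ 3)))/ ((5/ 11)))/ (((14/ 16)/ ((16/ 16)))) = -6480672/ 245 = -26451.72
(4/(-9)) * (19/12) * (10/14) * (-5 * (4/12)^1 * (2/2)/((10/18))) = 95/63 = 1.51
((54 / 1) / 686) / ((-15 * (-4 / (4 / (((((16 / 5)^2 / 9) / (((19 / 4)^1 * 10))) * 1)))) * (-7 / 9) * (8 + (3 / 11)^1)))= -3809025 / 111867392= -0.03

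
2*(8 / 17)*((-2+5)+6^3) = 3504 / 17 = 206.12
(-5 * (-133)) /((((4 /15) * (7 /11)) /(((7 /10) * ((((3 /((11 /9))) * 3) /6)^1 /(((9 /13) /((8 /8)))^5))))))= 246909845 /11664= 21168.54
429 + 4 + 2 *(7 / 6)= 1306 / 3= 435.33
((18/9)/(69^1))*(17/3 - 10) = -26/207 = -0.13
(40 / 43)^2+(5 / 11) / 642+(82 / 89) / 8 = 2280584789 / 2324259564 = 0.98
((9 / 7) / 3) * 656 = 1968 / 7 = 281.14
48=48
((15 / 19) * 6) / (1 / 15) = 1350 / 19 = 71.05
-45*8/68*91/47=-8190/799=-10.25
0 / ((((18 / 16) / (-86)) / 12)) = 0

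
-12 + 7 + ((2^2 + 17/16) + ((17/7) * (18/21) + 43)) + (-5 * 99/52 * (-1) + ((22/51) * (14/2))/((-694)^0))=29983147/519792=57.68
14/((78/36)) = 84/13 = 6.46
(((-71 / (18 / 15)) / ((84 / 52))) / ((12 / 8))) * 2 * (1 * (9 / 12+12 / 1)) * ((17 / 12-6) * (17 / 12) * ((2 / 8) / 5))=14671085 / 72576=202.15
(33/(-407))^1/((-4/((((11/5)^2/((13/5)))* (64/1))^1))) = 5808/2405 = 2.41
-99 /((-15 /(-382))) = -12606 /5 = -2521.20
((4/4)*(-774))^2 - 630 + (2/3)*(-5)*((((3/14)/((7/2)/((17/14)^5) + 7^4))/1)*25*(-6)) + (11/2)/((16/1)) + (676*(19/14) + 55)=152662946458208335/254684941728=599418.82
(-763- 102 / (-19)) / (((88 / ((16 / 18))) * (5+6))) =-14395 / 20691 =-0.70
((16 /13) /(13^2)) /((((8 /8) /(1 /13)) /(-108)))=-1728 /28561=-0.06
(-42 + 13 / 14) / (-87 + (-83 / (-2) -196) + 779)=-23 / 301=-0.08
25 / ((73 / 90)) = 30.82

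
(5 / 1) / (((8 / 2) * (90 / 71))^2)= 5041 / 25920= 0.19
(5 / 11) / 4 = 5 / 44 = 0.11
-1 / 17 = -0.06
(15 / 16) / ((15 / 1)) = 1 / 16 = 0.06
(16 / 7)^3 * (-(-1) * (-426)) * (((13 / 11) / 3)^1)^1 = -7561216 / 3773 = -2004.03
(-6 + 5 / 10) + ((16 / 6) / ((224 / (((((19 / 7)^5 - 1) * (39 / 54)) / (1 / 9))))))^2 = 6793629159867 / 55365148804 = 122.71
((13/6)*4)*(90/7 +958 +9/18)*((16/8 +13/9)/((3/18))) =1217866/7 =173980.86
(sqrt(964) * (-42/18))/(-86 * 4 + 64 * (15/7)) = 49 * sqrt(241)/2172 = 0.35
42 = 42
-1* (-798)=798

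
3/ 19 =0.16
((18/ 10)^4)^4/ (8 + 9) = 1853020188851841/ 2593994140625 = 714.35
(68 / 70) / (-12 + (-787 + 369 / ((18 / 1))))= -68 / 54495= -0.00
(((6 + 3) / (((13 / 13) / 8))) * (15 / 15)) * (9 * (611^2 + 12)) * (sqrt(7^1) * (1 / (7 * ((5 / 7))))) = 241919784 * sqrt(7) / 5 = 128011917.14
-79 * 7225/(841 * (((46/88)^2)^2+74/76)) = -8129414078720/12557266191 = -647.39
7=7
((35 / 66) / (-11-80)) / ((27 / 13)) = -5 / 1782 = -0.00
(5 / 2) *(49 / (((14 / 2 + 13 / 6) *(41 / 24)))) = 3528 / 451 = 7.82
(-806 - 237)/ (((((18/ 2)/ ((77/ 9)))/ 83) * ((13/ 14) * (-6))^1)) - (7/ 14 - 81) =93829981/ 6318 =14851.22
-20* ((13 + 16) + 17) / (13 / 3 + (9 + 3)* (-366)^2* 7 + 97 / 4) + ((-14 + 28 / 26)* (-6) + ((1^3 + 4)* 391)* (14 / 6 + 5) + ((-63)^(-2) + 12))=14358276937994407 / 995291321661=14426.21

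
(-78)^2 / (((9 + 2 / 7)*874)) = 1638 / 2185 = 0.75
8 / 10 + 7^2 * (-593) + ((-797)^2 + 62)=3031074 / 5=606214.80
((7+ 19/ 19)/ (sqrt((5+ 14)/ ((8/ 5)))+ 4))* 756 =64512/ 11 - 4032* sqrt(190)/ 11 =812.25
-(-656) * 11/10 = 3608/5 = 721.60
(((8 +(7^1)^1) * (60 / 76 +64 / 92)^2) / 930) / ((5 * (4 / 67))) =28220467 / 236801560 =0.12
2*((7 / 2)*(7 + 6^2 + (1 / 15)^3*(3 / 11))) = 3724882 / 12375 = 301.00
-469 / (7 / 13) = -871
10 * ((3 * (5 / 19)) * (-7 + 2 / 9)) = -3050 / 57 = -53.51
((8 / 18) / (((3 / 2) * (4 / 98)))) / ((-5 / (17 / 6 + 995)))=-586726 / 405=-1448.71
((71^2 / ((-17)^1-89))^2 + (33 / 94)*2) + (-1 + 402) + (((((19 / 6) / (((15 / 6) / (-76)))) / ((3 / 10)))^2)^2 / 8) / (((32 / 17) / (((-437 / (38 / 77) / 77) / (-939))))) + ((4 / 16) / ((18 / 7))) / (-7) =56126666878962407765 / 6506916207336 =8625693.81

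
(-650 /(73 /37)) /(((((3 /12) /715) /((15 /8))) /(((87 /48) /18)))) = -1246691875 /7008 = -177895.53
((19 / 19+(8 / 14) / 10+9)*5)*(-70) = -3520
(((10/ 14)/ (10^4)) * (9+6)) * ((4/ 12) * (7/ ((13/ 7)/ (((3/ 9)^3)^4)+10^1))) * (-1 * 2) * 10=-7/ 138176060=-0.00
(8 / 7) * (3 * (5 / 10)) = 12 / 7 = 1.71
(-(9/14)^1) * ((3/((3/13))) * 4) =-234/7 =-33.43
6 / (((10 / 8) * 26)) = 12 / 65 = 0.18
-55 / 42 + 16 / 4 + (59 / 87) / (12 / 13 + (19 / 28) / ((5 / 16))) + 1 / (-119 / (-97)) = 18098601 / 4859008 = 3.72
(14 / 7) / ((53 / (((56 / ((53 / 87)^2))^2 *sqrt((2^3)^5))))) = 45993136766976 *sqrt(2) / 418195493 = 155535.20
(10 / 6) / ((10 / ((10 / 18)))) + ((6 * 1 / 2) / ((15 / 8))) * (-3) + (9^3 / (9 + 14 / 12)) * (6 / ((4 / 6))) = 10551289 / 16470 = 640.64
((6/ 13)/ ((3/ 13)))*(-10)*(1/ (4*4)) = -1.25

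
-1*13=-13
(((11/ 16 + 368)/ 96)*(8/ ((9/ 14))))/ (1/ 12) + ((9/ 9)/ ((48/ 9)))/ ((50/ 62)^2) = 51642197/ 90000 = 573.80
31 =31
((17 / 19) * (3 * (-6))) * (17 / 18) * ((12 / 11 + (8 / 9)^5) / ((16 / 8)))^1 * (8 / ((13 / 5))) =-6179028080 / 160436133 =-38.51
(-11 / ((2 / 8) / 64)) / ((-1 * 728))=352 / 91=3.87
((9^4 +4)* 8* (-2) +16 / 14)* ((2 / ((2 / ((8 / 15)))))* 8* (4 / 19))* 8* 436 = -656544956416 / 1995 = -329095216.25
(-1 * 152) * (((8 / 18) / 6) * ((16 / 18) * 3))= -2432 / 81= -30.02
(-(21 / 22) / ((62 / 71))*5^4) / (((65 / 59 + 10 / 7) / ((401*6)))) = -92598368625 / 142538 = -649639.88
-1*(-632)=632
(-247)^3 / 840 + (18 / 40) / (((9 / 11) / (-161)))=-3028721 / 168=-18028.10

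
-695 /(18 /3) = -695 /6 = -115.83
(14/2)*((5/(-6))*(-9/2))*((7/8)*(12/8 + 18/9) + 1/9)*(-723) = -3854795/64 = -60231.17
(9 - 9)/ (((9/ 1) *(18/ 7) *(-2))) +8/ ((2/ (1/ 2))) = 2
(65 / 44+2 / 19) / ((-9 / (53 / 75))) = -2597 / 20900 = -0.12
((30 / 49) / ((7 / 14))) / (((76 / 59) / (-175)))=-22125 / 133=-166.35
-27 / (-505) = 0.05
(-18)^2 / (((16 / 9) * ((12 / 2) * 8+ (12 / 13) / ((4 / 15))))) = 3159 / 892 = 3.54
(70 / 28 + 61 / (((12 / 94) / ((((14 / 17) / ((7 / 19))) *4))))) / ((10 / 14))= 3052273 / 510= 5984.85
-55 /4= -13.75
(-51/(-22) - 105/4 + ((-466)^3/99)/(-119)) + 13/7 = 403738537/47124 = 8567.58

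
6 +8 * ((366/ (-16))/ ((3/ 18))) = -1092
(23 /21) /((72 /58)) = 667 /756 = 0.88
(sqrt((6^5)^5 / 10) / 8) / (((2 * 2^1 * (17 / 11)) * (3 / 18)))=4489613568 * sqrt(15) / 85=204567042.11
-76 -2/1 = -78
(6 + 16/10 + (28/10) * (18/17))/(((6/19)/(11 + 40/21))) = 2311901/5355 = 431.73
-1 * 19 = -19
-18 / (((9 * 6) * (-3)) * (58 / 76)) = 38 / 261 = 0.15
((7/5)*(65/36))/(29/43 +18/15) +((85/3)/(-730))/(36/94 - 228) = 16326172/12104787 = 1.35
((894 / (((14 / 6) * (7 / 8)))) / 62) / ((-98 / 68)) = -364752 / 74431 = -4.90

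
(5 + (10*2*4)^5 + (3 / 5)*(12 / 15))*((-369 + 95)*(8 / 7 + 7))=-1279426562139666 / 175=-7311008926512.38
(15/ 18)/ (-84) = -5/ 504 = -0.01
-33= -33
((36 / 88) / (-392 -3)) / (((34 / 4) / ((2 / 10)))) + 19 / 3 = 7017148 / 1107975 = 6.33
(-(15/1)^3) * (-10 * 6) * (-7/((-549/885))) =139387500/61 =2285040.98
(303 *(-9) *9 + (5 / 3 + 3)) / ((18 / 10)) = -368075 / 27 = -13632.41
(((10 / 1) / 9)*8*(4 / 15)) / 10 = 32 / 135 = 0.24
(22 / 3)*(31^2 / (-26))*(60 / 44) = -4805 / 13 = -369.62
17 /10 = 1.70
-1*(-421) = 421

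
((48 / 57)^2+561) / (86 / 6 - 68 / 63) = 12774951 / 301435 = 42.38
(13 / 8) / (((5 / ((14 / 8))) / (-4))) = -91 / 40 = -2.28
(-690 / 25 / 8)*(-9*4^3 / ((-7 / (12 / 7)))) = -119232 / 245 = -486.66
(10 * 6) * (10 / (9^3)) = 200 / 243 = 0.82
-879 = -879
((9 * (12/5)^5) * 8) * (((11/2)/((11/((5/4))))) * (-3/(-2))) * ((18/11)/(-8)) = -7558272/6875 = -1099.39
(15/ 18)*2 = 5/ 3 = 1.67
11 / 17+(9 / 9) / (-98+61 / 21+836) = 171506 / 264503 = 0.65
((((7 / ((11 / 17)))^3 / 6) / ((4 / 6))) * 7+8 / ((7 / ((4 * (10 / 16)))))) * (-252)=-744113439 / 1331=-559063.44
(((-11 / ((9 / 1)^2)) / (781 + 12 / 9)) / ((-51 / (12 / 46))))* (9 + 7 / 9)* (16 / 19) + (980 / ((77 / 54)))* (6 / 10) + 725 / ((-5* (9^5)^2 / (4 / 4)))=275766556354607187835 / 668746046390103693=412.36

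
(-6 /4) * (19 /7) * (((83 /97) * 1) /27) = -1577 /12222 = -0.13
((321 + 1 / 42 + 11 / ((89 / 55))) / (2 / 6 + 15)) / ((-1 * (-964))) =1225397 / 55252624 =0.02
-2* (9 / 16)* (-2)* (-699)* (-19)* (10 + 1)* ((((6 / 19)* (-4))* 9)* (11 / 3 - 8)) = 16193034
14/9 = 1.56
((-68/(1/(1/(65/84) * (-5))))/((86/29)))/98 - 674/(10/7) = -9201187/19565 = -470.29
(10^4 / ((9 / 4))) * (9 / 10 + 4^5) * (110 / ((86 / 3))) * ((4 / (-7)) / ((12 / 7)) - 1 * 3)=-22547800000 / 387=-58263049.10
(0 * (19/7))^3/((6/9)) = 0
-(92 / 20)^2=-529 / 25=-21.16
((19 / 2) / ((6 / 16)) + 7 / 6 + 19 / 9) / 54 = 515 / 972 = 0.53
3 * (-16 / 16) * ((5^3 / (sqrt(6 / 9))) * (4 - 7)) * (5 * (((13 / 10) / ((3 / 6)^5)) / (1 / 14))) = 1638000 * sqrt(6) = 4012264.20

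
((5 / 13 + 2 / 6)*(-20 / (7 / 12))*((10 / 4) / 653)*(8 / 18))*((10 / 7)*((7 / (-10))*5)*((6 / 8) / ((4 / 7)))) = 7000 / 25467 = 0.27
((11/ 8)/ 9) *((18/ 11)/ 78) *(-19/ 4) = -19/ 1248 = -0.02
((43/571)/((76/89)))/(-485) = -3827/21047060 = -0.00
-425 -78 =-503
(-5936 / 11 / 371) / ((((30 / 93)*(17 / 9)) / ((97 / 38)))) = -108252 / 17765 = -6.09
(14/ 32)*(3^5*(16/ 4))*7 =11907/ 4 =2976.75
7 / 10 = 0.70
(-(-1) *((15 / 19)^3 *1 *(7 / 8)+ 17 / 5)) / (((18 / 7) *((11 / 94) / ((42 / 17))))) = 2420335547 / 76957980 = 31.45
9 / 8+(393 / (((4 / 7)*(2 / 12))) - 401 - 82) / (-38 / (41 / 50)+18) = -84615 / 664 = -127.43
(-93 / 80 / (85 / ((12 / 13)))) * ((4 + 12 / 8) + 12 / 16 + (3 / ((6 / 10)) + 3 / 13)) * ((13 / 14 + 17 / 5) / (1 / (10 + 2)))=-151405767 / 20111000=-7.53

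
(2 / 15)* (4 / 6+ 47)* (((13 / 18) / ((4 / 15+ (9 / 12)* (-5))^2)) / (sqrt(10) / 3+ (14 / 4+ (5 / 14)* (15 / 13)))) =218996960 / 2100289697 - 55979560* sqrt(10) / 6300869091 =0.08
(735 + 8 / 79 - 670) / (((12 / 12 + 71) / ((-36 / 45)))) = -5143 / 7110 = -0.72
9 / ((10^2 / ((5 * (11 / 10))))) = 0.50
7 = 7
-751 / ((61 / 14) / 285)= -2996490 / 61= -49122.79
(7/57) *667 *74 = 345506/57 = 6061.51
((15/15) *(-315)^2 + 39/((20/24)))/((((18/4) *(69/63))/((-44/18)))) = -16986508/345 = -49236.26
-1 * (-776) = 776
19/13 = 1.46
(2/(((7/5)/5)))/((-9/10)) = -500/63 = -7.94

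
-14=-14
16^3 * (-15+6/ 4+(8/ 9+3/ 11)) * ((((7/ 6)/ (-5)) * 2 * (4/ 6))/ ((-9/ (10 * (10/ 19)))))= -1400913920/ 152361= -9194.70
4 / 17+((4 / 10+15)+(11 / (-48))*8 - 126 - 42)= -78641 / 510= -154.20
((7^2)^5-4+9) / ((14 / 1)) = 141237627 / 7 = 20176803.86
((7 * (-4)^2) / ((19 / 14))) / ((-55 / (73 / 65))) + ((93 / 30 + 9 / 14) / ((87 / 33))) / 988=-7143501 / 4242700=-1.68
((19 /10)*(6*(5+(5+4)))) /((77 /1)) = 2.07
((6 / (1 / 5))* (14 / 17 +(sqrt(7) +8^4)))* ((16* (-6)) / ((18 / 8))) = -89146880 / 17 -1280* sqrt(7) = -5247320.68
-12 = -12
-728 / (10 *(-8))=91 / 10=9.10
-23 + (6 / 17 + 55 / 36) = -21.12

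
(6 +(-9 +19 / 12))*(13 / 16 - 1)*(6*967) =49317 / 32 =1541.16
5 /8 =0.62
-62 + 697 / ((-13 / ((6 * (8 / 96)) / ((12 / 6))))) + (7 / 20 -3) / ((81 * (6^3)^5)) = -746656106431611569 / 9902095775170560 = -75.40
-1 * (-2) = 2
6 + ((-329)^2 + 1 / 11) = 1190718 / 11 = 108247.09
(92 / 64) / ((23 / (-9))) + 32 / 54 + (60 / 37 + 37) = 617809 / 15984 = 38.65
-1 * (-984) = 984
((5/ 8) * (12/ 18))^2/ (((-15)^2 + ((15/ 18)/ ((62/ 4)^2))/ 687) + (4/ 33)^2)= 665708725/ 862814864624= 0.00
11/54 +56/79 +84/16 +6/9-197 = -1622537/8532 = -190.17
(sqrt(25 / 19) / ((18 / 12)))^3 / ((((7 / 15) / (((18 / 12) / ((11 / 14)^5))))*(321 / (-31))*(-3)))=5954480000*sqrt(19) / 167964758379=0.15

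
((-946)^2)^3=716715535644767296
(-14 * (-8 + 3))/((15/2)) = 28/3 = 9.33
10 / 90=1 / 9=0.11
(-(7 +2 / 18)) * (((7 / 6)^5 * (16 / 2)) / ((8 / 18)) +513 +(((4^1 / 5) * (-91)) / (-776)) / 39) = -462542636 / 117855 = -3924.68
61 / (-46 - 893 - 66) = -61 / 1005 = -0.06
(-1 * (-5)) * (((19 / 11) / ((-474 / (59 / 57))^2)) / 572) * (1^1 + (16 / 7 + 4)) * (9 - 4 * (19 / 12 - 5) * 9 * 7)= 0.00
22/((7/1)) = 3.14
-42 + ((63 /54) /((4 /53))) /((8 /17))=-1757 /192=-9.15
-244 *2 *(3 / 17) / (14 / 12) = -8784 / 119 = -73.82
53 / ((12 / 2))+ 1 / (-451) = 23897 / 2706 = 8.83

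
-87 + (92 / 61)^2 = -315263 / 3721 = -84.73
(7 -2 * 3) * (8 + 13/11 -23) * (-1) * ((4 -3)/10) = 76/55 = 1.38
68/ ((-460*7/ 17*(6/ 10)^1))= -289/ 483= -0.60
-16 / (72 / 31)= -62 / 9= -6.89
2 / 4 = 1 / 2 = 0.50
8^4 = 4096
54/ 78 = 9/ 13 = 0.69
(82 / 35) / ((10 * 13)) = 41 / 2275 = 0.02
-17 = -17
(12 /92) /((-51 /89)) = -89 /391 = -0.23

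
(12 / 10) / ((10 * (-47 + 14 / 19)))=-19 / 7325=-0.00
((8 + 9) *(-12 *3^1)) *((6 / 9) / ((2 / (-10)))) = 2040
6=6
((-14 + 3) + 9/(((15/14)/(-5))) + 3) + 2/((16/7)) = -393/8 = -49.12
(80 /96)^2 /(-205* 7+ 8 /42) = -175 /361572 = -0.00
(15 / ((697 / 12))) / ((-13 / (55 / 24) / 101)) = -4.60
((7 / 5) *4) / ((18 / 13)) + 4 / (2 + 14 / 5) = 4.88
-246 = -246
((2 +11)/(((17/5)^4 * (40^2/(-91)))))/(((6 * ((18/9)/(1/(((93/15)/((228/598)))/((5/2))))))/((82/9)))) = -44305625/68602144896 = -0.00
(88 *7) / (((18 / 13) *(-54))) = -2002 / 243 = -8.24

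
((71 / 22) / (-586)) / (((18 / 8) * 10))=-71 / 290070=-0.00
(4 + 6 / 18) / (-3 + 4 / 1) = 4.33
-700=-700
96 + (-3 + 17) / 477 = 45806 / 477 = 96.03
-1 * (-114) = 114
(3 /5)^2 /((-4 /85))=-7.65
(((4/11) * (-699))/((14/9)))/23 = -12582/1771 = -7.10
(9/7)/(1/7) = 9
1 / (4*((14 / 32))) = 4 / 7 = 0.57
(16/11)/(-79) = -16/869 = -0.02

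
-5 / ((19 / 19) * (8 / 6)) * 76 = -285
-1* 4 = -4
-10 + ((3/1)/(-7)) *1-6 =-115/7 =-16.43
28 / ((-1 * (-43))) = 28 / 43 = 0.65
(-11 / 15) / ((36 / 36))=-11 / 15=-0.73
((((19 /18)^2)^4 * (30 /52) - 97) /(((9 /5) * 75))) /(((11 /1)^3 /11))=-9179195709019 /1560095818744320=-0.01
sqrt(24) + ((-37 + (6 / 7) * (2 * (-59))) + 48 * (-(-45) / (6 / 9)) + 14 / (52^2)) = 2 * sqrt(6) + 29356025 / 9464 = 3106.76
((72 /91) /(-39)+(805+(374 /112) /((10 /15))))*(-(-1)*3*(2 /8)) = 45994395 /75712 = 607.49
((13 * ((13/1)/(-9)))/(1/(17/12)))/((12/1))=-2873/1296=-2.22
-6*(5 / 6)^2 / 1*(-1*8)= 100 / 3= 33.33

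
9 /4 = 2.25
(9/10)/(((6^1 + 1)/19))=171/70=2.44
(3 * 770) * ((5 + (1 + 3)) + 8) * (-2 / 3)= -26180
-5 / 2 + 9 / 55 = -257 / 110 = -2.34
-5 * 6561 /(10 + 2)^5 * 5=-675 /1024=-0.66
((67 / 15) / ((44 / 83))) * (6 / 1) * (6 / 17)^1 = 16683 / 935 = 17.84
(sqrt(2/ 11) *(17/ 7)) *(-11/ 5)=-17 *sqrt(22)/ 35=-2.28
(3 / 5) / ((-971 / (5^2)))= -15 / 971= -0.02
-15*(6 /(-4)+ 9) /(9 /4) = -50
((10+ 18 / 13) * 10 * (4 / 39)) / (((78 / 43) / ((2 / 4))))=63640 / 19773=3.22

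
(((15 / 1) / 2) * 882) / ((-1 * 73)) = -6615 / 73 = -90.62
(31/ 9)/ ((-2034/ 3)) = -0.01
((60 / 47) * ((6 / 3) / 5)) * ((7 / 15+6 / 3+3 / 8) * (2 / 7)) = 682 / 1645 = 0.41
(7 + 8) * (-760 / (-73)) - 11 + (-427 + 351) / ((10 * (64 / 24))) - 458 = -315.69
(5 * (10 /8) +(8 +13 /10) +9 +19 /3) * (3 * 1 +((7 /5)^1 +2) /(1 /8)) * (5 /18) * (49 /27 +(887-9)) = 1329344053 /5832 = 227939.65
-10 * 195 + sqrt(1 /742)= -1950 + sqrt(742) /742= -1949.96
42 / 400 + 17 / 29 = 4009 / 5800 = 0.69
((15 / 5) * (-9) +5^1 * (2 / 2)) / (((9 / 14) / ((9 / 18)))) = -154 / 9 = -17.11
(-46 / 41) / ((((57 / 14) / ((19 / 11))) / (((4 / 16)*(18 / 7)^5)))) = -14486688 / 1082851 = -13.38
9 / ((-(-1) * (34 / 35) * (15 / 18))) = 189 / 17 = 11.12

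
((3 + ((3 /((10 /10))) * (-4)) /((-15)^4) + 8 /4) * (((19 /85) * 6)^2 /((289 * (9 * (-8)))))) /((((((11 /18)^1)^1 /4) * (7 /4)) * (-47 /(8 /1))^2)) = -262091776 /5595983765625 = -0.00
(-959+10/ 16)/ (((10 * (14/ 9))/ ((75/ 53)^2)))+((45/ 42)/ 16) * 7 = -38666715/ 314608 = -122.90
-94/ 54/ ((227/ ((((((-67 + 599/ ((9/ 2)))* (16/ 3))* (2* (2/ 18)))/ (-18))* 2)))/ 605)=541402400/ 13404123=40.39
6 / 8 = 3 / 4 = 0.75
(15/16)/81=5/432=0.01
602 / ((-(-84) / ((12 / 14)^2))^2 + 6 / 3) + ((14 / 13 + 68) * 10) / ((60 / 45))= 792557679 / 1529671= 518.12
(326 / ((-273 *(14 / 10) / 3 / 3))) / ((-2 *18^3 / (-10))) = -4075 / 619164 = -0.01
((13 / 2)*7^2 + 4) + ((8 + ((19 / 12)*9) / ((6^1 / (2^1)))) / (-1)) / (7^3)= 322.46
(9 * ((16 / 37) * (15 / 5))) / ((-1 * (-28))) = 108 / 259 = 0.42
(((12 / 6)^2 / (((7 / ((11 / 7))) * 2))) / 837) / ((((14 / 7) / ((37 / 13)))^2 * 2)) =15059 / 27724788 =0.00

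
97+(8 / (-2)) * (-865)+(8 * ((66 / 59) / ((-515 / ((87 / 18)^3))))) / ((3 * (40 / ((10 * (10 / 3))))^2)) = 10503980659 / 2953422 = 3556.55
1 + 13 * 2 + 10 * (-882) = -8793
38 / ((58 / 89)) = 1691 / 29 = 58.31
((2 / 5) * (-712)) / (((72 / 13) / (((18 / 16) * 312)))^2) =-22877361 / 20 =-1143868.05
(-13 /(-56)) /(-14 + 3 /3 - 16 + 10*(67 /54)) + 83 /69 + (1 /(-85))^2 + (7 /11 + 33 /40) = 364635295007 /137576947200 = 2.65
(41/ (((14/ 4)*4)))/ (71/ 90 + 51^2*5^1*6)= 0.00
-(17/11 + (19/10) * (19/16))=-6691/1760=-3.80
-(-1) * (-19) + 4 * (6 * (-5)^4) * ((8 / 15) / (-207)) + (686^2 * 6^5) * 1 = 757486368739 / 207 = 3659354438.35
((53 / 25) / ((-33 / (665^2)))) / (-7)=133931 / 33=4058.52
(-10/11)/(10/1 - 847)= 10/9207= 0.00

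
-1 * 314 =-314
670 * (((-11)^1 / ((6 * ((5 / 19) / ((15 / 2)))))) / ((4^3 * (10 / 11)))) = -154033 / 256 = -601.69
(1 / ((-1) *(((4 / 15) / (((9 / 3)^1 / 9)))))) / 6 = -5 / 24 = -0.21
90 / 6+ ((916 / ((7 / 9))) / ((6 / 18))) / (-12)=-1956 / 7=-279.43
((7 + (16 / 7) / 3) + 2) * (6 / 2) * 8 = 1640 / 7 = 234.29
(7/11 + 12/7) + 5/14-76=-11287/154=-73.29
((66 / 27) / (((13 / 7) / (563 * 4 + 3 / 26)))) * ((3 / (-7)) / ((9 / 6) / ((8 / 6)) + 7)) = -156.36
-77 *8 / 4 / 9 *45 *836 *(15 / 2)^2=-36209250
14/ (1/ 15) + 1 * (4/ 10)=1052/ 5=210.40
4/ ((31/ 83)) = 332/ 31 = 10.71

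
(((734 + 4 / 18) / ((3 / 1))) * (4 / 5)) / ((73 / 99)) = 290752 / 1095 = 265.53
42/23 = 1.83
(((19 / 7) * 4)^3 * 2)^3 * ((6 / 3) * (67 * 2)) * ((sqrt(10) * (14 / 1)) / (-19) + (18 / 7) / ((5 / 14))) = 6529044254654289936384 / 201768035 - 19090772674427748352 * sqrt(10) / 5764801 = 21886930289155.74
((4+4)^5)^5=37778931862957161709568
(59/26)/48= 59/1248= 0.05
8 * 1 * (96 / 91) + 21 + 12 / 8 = 5631 / 182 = 30.94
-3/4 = -0.75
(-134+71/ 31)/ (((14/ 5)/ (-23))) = 1081.90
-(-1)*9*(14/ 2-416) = -3681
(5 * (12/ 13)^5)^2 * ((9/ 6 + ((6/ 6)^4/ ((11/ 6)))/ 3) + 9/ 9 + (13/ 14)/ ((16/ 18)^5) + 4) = 93.82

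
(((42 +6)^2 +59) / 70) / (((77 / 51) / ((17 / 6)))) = 682907 / 10780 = 63.35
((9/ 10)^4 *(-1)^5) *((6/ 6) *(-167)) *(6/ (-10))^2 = 9861183/ 250000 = 39.44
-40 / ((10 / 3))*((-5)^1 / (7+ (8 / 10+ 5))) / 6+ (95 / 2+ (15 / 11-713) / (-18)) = 278203 / 3168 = 87.82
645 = 645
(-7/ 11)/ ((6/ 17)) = -119/ 66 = -1.80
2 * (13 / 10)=13 / 5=2.60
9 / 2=4.50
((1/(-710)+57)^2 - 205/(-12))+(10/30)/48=59268786121/18147600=3265.93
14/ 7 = 2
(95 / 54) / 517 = 95 / 27918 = 0.00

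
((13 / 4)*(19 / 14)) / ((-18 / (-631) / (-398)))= -31015543 / 504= -61538.78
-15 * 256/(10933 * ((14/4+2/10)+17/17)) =-38400/513851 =-0.07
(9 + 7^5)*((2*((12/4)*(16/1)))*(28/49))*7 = 6457344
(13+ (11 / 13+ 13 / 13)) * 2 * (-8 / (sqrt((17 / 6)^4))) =-111168 / 3757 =-29.59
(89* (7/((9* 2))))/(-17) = -623/306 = -2.04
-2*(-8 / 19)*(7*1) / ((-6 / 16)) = -896 / 57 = -15.72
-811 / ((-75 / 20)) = 216.27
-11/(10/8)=-44/5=-8.80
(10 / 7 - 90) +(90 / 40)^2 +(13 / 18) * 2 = -82721 / 1008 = -82.06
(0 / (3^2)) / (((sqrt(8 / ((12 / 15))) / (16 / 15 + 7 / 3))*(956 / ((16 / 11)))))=0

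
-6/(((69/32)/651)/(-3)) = 124992/23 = 5434.43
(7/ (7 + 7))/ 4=1/ 8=0.12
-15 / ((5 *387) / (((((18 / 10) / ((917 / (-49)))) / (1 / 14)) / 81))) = 98 / 760455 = 0.00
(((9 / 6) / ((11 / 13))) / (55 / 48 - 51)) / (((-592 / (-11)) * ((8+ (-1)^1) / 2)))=-117 / 619787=-0.00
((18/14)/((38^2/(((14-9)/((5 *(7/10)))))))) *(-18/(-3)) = 135/17689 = 0.01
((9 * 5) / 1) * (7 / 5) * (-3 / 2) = -94.50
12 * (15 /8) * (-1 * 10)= -225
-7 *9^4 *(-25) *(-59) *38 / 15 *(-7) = 1201297230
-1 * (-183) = 183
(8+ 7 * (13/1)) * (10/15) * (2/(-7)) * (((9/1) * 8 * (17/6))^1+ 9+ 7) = -29040/7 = -4148.57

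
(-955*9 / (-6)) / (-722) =-1.98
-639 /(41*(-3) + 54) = 213 /23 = 9.26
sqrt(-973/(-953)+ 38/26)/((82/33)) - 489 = -489+ 33* sqrt(95259021)/507949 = -488.37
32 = 32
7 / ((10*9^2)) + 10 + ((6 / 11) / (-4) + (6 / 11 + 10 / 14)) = 347152 / 31185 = 11.13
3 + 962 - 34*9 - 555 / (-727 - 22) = 494146 / 749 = 659.74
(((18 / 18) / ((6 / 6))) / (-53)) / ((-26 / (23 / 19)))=23 / 26182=0.00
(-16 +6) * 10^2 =-1000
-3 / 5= -0.60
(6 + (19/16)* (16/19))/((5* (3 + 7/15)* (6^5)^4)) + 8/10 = 253493651844366371/316867064805457920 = 0.80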